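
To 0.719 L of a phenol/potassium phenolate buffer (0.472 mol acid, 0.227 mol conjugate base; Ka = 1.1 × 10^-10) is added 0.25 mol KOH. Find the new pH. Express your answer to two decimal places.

pH = 10.29

OH- converts C6H5OH to C6H5O-: C6H5OH → 0.222 mol, C6H5O- → 0.477 mol.
pKa = −log(1.1 × 10^-10) = 9.959
pH = pKa + log(n_C6H5O-/n_C6H5OH) = 9.959 + log(0.477/0.222) = 9.959 + (+0.332)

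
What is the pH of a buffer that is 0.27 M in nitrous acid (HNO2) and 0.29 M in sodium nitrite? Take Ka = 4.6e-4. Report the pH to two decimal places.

pH = 3.37

pKa = −log(4.6 × 10^-4) = 3.337
Using pH = pKa + log([base]/[acid]) with [base]/[acid] = 0.29/0.27:
pH = 3.337 + (+0.031) = 3.37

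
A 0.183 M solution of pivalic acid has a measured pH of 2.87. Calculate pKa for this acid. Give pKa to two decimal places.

pKa = 5.00

[H+] = 10^(-2.87) = 1.35 × 10^-3 M
At equilibrium [HA] = 0.183 − 1.35 × 10^-3 = 1.82 × 10^-1 M
Ka = [H+][A-]/[HA] = (1.35 × 10^-3)² / 1.82 × 10^-1 = 1.00 × 10^-5
pKa = -log(1.00 × 10^-5) = 5.00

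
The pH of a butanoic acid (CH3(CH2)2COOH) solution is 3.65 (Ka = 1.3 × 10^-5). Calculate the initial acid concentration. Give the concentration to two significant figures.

[H+] = 10^(-3.65) = 2.24 × 10^-4 M = x
Ka = x²/(C₀ − x) ⇒ C₀ = x + x²/Ka
C₀ = 2.24 × 10^-4 + (2.24 × 10^-4)²/(1.3 × 10^-5) = 4.08 × 10^-3 M

C₀ = 4.1 × 10^-3 M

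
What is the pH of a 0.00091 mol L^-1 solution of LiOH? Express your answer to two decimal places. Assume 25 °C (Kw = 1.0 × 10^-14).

LiOH is a strong base; [OH-] = 0.00091 M.
pOH = -log(0.00091) = 3.04
pH = 14.00 - 3.04 = 10.96

pH = 10.96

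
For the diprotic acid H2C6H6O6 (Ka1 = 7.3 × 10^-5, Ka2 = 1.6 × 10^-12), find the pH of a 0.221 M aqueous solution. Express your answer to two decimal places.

Since Ka1 ≫ Ka2, the first ionization dominates [H+].
Ka1 = x²/(0.221 − x) = 7.3 × 10^-5
x ≈ √(7.3 × 10^-5 × 0.221) = 4.02 × 10^-3 M
pH = −log(4.02 × 10^-3) = 2.40

pH = 2.40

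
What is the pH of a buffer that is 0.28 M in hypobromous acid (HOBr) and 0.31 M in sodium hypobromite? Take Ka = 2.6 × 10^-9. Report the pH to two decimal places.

pKa = −log(2.6 × 10^-9) = 8.585
pH = pKa + log([A⁻]/[HA]) = 8.585 + log(0.31/0.28)
pH = 8.585 + (+0.044) = 8.63

pH = 8.63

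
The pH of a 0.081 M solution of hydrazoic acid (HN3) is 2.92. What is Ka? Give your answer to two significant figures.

Ka = 1.8 × 10^-5

[H+] = 10^(-2.92) = 1.20 × 10^-3 M
At equilibrium [HA] = 0.081 − 1.20 × 10^-3 = 7.98 × 10^-2 M
Ka = [H+][A-]/[HA] = (1.20 × 10^-3)² / 7.98 × 10^-2 = 1.8 × 10^-5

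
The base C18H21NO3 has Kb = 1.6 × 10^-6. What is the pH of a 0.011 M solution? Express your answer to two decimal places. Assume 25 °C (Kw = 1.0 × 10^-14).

pH = 10.12

C18H21NO3 + H2O ⇌ C18H22NO3+ + OH-
Kb = [OH-]²/(0.011 − [OH-]) = 1.6 × 10^-6
Neglecting [OH-] in the denominator: [OH-] = √(1.6 × 10^-6 × 0.011) = 1.33 × 10^-4 M
([OH-]/C₀ = 1.2% < 5%, so the approximation holds.)
pOH = −log(1.33 × 10^-4) = 3.88; pH = 14.00 − 3.88 = 10.12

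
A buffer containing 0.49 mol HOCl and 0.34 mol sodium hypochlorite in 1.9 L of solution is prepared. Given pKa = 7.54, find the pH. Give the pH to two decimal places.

Using pH = pKa + log([base]/[acid]) with [base]/[acid] = 0.34/0.49:
pH = 7.54 + (-0.159) = 7.38

pH = 7.38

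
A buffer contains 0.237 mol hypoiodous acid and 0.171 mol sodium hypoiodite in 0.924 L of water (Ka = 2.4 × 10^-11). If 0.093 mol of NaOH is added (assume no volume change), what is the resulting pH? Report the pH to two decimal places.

pH = 10.88

OH- converts HOI to OI-: HOI → 0.144 mol, OI- → 0.264 mol.
pKa = −log(2.4 × 10^-11) = 10.620
Henderson–Hasselbalch with mole ratio 0.264/0.144: pH = 10.620 + (+0.263)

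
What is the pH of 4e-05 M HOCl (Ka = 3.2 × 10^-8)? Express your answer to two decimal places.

HOCl ⇌ OCl- + H+
Ka = [H+]²/(4e-05 − [H+]) = 3.2 × 10^-8
Since Ka ≪ C₀, [H+] ≈ √(Ka·C₀) = 1.13 × 10^-6 M.
([H+]/C₀ = 2.8% < 5%, so the approximation holds.)
pH = −log[H+] = −log(1.13 × 10^-6) = 5.95

pH = 5.95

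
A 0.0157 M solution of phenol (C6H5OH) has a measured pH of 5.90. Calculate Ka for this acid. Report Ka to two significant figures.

[H+] = 10^(-5.90) = 1.26 × 10^-6 M
At equilibrium [HA] = 0.0157 − 1.26 × 10^-6 = 1.57 × 10^-2 M
Ka = [H+][A-]/[HA] = (1.26 × 10^-6)² / 1.57 × 10^-2 = 1.0 × 10^-10

Ka = 1.0 × 10^-10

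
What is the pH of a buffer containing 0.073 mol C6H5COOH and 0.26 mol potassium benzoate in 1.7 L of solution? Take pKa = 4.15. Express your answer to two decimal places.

pH = 4.70

Henderson–Hasselbalch: pH = pKa + log([C6H5COO-]/[C6H5COOH]) = 4.15 + log(0.26/0.073)
pH = 4.15 + (+0.552) = 4.70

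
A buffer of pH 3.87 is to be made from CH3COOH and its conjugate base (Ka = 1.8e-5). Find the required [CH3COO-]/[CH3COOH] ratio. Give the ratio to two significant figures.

pKa = -log(1.8 × 10^-5) = 4.745
pH = pKa + log(r) ⇒ log(r) = 3.87 − 4.745 = -0.875
r = [CH3COO-]/[CH3COOH] = 10^(-0.875) = 0.133

ratio = 0.13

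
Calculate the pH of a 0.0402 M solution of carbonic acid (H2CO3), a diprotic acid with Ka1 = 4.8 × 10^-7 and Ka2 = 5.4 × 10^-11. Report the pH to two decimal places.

Ka1 ≫ Ka2, so treat the first dissociation as the only significant source of H+.
Ka1 = x²/(0.0402 − x) = 4.8 × 10^-7
x ≈ √(4.8 × 10^-7 × 0.0402) = 1.39 × 10^-4 M
pH = −log(1.39 × 10^-4) = 3.86

pH = 3.86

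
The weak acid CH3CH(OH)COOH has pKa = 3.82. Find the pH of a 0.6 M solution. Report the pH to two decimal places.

pH = 2.02

CH3CH(OH)COOH ⇌ CH3CH(OH)COO- + H+
Ka = 10^(−3.82) = 1.51 × 10^-4
Ka = [H+]²/(0.6 − [H+]) = 1.51 × 10^-4
Neglecting [H+] in the denominator: [H+] = √(1.51 × 10^-4 × 0.6) = 9.52 × 10^-3 M
Check: 1.6% ionized — well under 5%, approximation valid.
pH = −log[H+] = −log(9.52 × 10^-3) = 2.02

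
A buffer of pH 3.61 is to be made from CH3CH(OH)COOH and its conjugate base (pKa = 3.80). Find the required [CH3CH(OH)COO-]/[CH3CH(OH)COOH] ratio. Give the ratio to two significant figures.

ratio = 0.65

pH = pKa + log(r) ⇒ log(r) = 3.61 − 3.80 = -0.19
r = [CH3CH(OH)COO-]/[CH3CH(OH)COOH] = 10^(-0.19) = 0.646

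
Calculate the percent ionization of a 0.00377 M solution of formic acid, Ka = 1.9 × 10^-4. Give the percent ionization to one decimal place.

20.1%

HCOOH ⇌ HCOO- + H+; let x = [H+] at equilibrium.
Ka = x²/(C₀ − x); solving the quadratic gives x = 7.57 × 10^-4 M.
Fraction ionized = 7.57 × 10^-4 / 0.00377 = 0.2008 → 20.1%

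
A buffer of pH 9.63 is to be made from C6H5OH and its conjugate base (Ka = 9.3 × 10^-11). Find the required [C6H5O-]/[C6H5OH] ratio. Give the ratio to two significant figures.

pKa = -log(9.3 × 10^-11) = 10.032
pH = pKa + log(r) ⇒ log(r) = 9.63 − 10.032 = -0.402
r = [C6H5O-]/[C6H5OH] = 10^(-0.402) = 0.396

ratio = 0.40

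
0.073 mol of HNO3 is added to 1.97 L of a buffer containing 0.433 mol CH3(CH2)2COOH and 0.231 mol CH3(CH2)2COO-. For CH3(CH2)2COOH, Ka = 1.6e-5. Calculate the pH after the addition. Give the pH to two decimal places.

After neutralization: n(CH3(CH2)2COOH) = 0.506 mol, n(CH3(CH2)2COO-) = 0.158 mol.
pKa = −log(1.6 × 10^-5) = 4.796
Henderson–Hasselbalch with mole ratio 0.158/0.506: pH = 4.796 + (-0.505)

pH = 4.29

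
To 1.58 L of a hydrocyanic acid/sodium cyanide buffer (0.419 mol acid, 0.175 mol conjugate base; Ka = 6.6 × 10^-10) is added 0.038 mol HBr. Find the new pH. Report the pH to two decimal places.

pH = 8.66

Added H+ converts CN- to HCN: HCN → 0.457 mol, CN- → 0.137 mol.
pKa = −log(6.6 × 10^-10) = 9.180
pH = pKa + log([A⁻]/[HA]) = 9.180 + log(0.137/0.457) = 9.180 -0.523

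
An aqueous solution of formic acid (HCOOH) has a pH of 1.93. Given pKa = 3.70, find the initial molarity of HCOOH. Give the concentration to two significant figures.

C₀ = 7.0 × 10^-1 M

[H+] = 10^(-1.93) = 1.17 × 10^-2 M = x
Ka = 10^(−3.70) = 2.00 × 10^-4
Ka = x²/(C₀ − x) ⇒ C₀ = x + x²/Ka
C₀ = 1.17 × 10^-2 + (1.17 × 10^-2)²/(2.00 × 10^-4) = 6.96 × 10^-1 M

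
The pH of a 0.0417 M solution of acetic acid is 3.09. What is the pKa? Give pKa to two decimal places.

[H+] = 10^(-3.09) = 8.13 × 10^-4 M
At equilibrium [HA] = 0.0417 − 8.13 × 10^-4 = 4.09 × 10^-2 M
Ka = [H+][A-]/[HA] = (8.13 × 10^-4)² / 4.09 × 10^-2 = 1.62 × 10^-5
pKa = -log(1.62 × 10^-5) = 4.79

pKa = 4.79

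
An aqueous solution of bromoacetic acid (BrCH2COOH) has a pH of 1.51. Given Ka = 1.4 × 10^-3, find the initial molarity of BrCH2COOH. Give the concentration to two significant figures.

[H+] = 10^(-1.51) = 3.09 × 10^-2 M = x
Ka = x²/(C₀ − x) ⇒ C₀ = x + x²/Ka
C₀ = 3.09 × 10^-2 + (3.09 × 10^-2)²/(1.4 × 10^-3) = 7.13 × 10^-1 M

C₀ = 7.1 × 10^-1 M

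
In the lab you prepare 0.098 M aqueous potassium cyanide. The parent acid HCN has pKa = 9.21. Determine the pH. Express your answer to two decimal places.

pH = 11.10

CN- is the conjugate base of the weak acid HCN.
Ka = 10^(−9.21) = 6.17 × 10^-10
Kb = Kw/Ka = 1.0×10^-14 / 6.17 × 10^-10 = 1.62 × 10^-5
From the ICE table, Kb = x²/(0.098 − x) = 1.62 × 10^-5.
Neglecting x in the denominator: x = √(1.62 × 10^-5 × 0.098) = 1.26 × 10^-3 M
pOH = −log(1.26 × 10^-3) = 2.90; pH = 14.00 − 2.90 = 11.10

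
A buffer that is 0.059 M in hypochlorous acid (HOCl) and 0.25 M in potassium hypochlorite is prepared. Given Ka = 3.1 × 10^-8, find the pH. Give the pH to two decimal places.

pKa = −log(3.1 × 10^-8) = 7.509
Using pH = pKa + log([base]/[acid]) with [base]/[acid] = 0.25/0.059:
pH = 7.509 + (+0.627) = 8.14

pH = 8.14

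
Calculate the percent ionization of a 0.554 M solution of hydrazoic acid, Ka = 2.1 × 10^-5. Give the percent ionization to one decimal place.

HN3 ⇌ N3- + H+; let x = [H+] at equilibrium.
x ≈ √(Ka·C₀) = √(2.1 × 10^-5 × 0.554) = 3.41 × 10^-3 M
Fraction ionized = 3.41 × 10^-3 / 0.554 = 0.0062 → 0.6%

0.6%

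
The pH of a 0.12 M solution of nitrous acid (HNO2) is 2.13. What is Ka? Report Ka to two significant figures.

[H+] = 10^(-2.13) = 7.41 × 10^-3 M
At equilibrium [HA] = 0.12 − 7.41 × 10^-3 = 1.13 × 10^-1 M
Ka = [H+][A-]/[HA] = (7.41 × 10^-3)² / 1.13 × 10^-1 = 4.9 × 10^-4

Ka = 4.9 × 10^-4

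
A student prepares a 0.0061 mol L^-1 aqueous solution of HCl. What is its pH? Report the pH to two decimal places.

HCl is a strong acid and dissociates completely, so [H+] = 0.0061 M.
pH = -log(0.0061) = 2.21

pH = 2.21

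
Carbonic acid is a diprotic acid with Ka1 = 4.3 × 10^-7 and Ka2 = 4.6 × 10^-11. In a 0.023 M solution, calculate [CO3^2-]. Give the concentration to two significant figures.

First ionization gives [H+] ≈ [HCO3-] = 9.94 × 10^-5 M.
Second step: Ka2 = [H+][CO3^2-]/[HCO3-] ≈ [CO3^2-] (since [H+] ≈ [HCO3-]).
So [CO3^2-] ≈ Ka2.

4.6 × 10^-11 M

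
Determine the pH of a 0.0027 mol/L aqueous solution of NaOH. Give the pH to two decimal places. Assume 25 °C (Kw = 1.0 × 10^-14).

pH = 11.43

NaOH is a strong base; [OH-] = 0.0027 M.
pOH = -log(0.0027) = 2.57
pH = 14.00 - 2.57 = 11.43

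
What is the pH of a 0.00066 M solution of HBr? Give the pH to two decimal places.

HBr is a strong acid and dissociates completely, so [H+] = 0.00066 M.
pH = -log(0.00066) = 3.18

pH = 3.18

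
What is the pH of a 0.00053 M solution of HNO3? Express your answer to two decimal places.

HNO3 is a strong acid and dissociates completely, so [H+] = 0.00053 M.
pH = -log(0.00053) = 3.28

pH = 3.28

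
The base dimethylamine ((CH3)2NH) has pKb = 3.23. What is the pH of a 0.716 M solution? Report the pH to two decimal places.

pH = 12.31

(CH3)2NH + H2O ⇌ (CH3)2NH2+ + OH-
Kb = 10^(−3.23) = 5.89 × 10^-4
From the ICE table, Kb = [OH-]²/(0.716 − [OH-]) = 5.89 × 10^-4.
Since Kb ≪ C₀, [OH-] ≈ √(Kb·C₀) = 2.05 × 10^-2 M.
pOH = −log(2.05 × 10^-2) = 1.69; pH = 14.00 − 1.69 = 12.31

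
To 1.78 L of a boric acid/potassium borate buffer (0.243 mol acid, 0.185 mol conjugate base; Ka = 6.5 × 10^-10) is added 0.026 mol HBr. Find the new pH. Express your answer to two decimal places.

After neutralization: n(B(OH)3) = 0.269 mol, n(B(OH)4-) = 0.159 mol.
pKa = −log(6.5 × 10^-10) = 9.187
pH = pKa + log([A⁻]/[HA]) = 9.187 + log(0.159/0.269) = 9.187 -0.228

pH = 8.96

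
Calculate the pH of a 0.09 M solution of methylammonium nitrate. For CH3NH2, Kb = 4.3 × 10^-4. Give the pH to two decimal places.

CH3NH3+ is the conjugate acid of the weak base CH3NH2.
Ka = Kw/Kb = 1.0×10^-14 / 4.3 × 10^-4 = 2.33 × 10^-11
From the ICE table, Ka = [H+]²/(0.09 − [H+]) = 2.33 × 10^-11.
Neglecting [H+] in the denominator: [H+] = √(2.33 × 10^-11 × 0.09) = 1.45 × 10^-6 M
Check: 0.0016% ionized — well under 5%, approximation valid.
pH = −log[H+] = −log(1.45 × 10^-6) = 5.84

pH = 5.84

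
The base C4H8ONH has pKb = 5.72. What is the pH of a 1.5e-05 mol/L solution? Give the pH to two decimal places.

pH = 8.65

C4H8ONH + H2O ⇌ C4H8ONH2+ + OH-
Kb = 10^(−5.72) = 1.91 × 10^-6
Let x = [OH-] at equilibrium. Kb = x²/(1.5e-05 − x).
The 5% rule fails; solving x² + Kb·x − Kb·C₀ = 0 exactly:
x = (−Kb + √(Kb² + 4·Kb·C₀))/2 = 4.48 × 10^-6 M
pOH = 5.35, so pH = 14.00 − pOH = 8.65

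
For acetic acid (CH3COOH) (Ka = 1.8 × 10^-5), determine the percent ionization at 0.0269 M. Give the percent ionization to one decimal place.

CH3COOH ⇌ CH3COO- + H+; let x = [H+] at equilibrium.
x ≈ √(Ka·C₀) = √(1.8 × 10^-5 × 0.0269) = 6.96 × 10^-4 M
% ionization = x/C₀ × 100% = 6.96 × 10^-4/0.0269 × 100% = 2.6%

2.6%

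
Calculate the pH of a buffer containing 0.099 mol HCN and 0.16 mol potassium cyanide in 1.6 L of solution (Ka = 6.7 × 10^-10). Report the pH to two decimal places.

pH = 9.38

pKa = −log(6.7 × 10^-10) = 9.174
pH = pKa + log([A⁻]/[HA]) = 9.174 + log(0.16/0.099)
pH = 9.174 + (+0.208) = 9.38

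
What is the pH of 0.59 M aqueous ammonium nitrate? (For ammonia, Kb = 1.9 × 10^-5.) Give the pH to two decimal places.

NH4+ is the conjugate acid of the weak base NH3.
Ka = Kw/Kb = 1.0×10^-14 / 1.9 × 10^-5 = 5.26 × 10^-10
From the ICE table, Ka = [H+]²/(0.59 − [H+]) = 5.26 × 10^-10.
Since Ka ≪ C₀, [H+] ≈ √(Ka·C₀) = 1.76 × 10^-5 M.
([H+]/C₀ = 0.003% < 5%, so the approximation holds.)
pH = −log[H+] = −log(1.76 × 10^-5) = 4.75

pH = 4.75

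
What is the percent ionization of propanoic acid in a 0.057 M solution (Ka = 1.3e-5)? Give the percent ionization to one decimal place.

CH3CH2COOH ⇌ CH3CH2COO- + H+; let x = [H+] at equilibrium.
x ≈ √(Ka·C₀) = √(1.3 × 10^-5 × 0.057) = 8.61 × 10^-4 M
% ionization = x/C₀ × 100% = 8.61 × 10^-4/0.057 × 100% = 1.5%

1.5%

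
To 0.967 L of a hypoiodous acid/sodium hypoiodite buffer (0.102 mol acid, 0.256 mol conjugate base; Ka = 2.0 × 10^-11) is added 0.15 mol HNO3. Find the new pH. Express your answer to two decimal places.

After neutralization: n(HOI) = 0.252 mol, n(OI-) = 0.106 mol.
pKa = −log(2.0 × 10^-11) = 10.699
Henderson–Hasselbalch with mole ratio 0.106/0.252: pH = 10.699 + (-0.376)

pH = 10.32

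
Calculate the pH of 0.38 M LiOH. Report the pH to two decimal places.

pH = 13.58

LiOH is a strong base; [OH-] = 0.38 M.
pOH = -log(0.38) = 0.42
pH = 14.00 - 0.42 = 13.58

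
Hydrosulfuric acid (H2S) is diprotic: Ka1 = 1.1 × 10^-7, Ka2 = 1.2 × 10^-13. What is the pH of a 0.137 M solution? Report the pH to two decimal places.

pH = 3.91

Ka1 ≫ Ka2, so treat the first dissociation as the only significant source of H+.
Ka1 = x²/(0.137 − x) = 1.1 × 10^-7
x ≈ √(1.1 × 10^-7 × 0.137) = 1.23 × 10^-4 M
pH = −log(1.23 × 10^-4) = 3.91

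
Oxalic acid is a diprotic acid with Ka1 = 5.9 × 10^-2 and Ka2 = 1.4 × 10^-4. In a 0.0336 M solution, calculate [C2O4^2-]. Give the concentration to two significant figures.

1.4 × 10^-4 M

First ionization gives [H+] ≈ [HC2O4-] = 2.39 × 10^-2 M.
Second step: Ka2 = [H+][C2O4^2-]/[HC2O4-] ≈ [C2O4^2-] (since [H+] ≈ [HC2O4-]).
So [C2O4^2-] ≈ Ka2.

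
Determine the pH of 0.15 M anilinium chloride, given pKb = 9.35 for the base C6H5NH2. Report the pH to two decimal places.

C6H5NH3+ is the conjugate acid of the weak base C6H5NH2.
Kb = 10^(−9.35) = 4.47 × 10^-10
Ka = Kw/Kb = 1.0×10^-14 / 4.47 × 10^-10 = 2.24 × 10^-5
Ka = [H+]²/(0.15 − [H+]) = 2.24 × 10^-5
Assume [H+] ≪ 0.15: [H+] ≈ √(2.24 × 10^-5 × 0.15) = 1.83 × 10^-3 M
([H+]/C₀ = 1.2% < 5%, so the approximation holds.)
pH = −log(1.83 × 10^-3) = 2.74

pH = 2.74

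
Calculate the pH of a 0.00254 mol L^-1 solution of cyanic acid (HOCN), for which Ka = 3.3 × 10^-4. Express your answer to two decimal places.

pH = 3.12

HOCN ⇌ OCN- + H+
Let x = [H+] at equilibrium. Ka = x²/(0.00254 − x).
Here C₀/Ka ≈ 7.7, so the small-x approximation fails. Use the quadratic:
x = [−0.00033 + √(0.00033² + 3.35e-06)]/2 = 7.65 × 10^-4 M
pH = −log[H+] = −log(7.65 × 10^-4) = 3.12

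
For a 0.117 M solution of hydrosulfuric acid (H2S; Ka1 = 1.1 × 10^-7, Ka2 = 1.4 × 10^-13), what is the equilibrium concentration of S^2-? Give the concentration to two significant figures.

1.4 × 10^-13 M

First ionization gives [H+] ≈ [HS-] = 1.13 × 10^-4 M.
Second step: Ka2 = [H+][S^2-]/[HS-] ≈ [S^2-] (since [H+] ≈ [HS-]).
So [S^2-] ≈ Ka2.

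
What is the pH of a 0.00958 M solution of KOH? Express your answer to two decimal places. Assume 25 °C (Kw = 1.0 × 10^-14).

KOH is a strong base; [OH-] = 0.00958 M.
pOH = -log(0.00958) = 2.02
pH = 14.00 - 2.02 = 11.98

pH = 11.98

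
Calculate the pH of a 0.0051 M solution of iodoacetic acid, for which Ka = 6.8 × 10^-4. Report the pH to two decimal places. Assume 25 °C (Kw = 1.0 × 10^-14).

pH = 2.81

ICH2COOH ⇌ ICH2COO- + H+
From the ICE table, Ka = [H+]²/(0.0051 − [H+]) = 6.8 × 10^-4.
The 5% rule fails; solving [H+]² + Ka·[H+] − Ka·C₀ = 0 exactly:
[H+] = [−0.00068 + √(0.00068² + 1.39e-05)]/2 = 1.55 × 10^-3 M
pH = −log(1.55 × 10^-3) = 2.81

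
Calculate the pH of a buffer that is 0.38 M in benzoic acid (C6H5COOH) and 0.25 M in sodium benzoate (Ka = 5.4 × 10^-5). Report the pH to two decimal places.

pH = 4.09

pKa = −log(5.4 × 10^-5) = 4.268
pH = pKa + log([A⁻]/[HA]) = 4.268 + log(0.25/0.38)
pH = 4.268 + (-0.182) = 4.09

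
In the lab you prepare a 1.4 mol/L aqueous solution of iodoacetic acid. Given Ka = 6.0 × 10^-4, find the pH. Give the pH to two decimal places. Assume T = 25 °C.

pH = 1.54

ICH2COOH ⇌ ICH2COO- + H+
From the ICE table, Ka = [H+]²/(1.4 − [H+]) = 6.0 × 10^-4.
Neglecting [H+] in the denominator: [H+] = √(6.0 × 10^-4 × 1.4) = 2.90 × 10^-2 M
Check: 2.1% ionized — well under 5%, approximation valid.
pH = −log[H+] = −log(2.90 × 10^-2) = 1.54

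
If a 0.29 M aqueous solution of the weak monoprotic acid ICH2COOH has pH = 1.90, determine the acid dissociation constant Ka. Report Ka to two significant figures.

Ka = 5.7 × 10^-4

[H+] = 10^(-1.90) = 1.26 × 10^-2 M
At equilibrium [HA] = 0.29 − 1.26 × 10^-2 = 2.77 × 10^-1 M
Ka = [H+][A-]/[HA] = (1.26 × 10^-2)² / 2.77 × 10^-1 = 5.7 × 10^-4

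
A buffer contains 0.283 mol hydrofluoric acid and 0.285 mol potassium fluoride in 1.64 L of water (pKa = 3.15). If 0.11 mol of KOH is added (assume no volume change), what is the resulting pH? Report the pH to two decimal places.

After neutralization: n(HF) = 0.173 mol, n(F-) = 0.395 mol.
pH = pKa + log(n_F-/n_HF) = 3.15 + log(0.395/0.173) = 3.15 + (+0.359)

pH = 3.51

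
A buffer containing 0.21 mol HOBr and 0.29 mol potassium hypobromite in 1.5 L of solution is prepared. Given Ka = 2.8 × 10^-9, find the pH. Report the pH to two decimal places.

pH = 8.69

pKa = −log(2.8 × 10^-9) = 8.553
Using pH = pKa + log([base]/[acid]) with [base]/[acid] = 0.29/0.21:
pH = 8.553 + (+0.140) = 8.69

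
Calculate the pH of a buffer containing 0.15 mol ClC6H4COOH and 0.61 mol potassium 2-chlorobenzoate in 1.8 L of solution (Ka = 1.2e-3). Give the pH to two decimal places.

pKa = −log(1.2 × 10^-3) = 2.921
pH = pKa + log([A⁻]/[HA]) = 2.921 + log(0.61/0.15)
pH = 2.921 + (+0.609) = 3.53

pH = 3.53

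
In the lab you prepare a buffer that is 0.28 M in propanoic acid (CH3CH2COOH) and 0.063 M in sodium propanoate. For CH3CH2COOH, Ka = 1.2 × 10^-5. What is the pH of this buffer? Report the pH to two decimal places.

pH = 4.27

pKa = −log(1.2 × 10^-5) = 4.921
pH = pKa + log([A⁻]/[HA]) = 4.921 + log(0.063/0.28)
pH = 4.921 + (-0.648) = 4.27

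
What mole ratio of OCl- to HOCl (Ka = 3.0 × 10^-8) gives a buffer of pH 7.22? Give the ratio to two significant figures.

pKa = -log(3.0 × 10^-8) = 7.523
pH = pKa + log(r) ⇒ log(r) = 7.22 − 7.523 = -0.303
r = [OCl-]/[HOCl] = 10^(-0.303) = 0.498

ratio = 0.50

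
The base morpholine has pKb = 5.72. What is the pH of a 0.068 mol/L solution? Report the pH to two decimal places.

C4H8ONH + H2O ⇌ C4H8ONH2+ + OH-
Kb = 10^(−5.72) = 1.91 × 10^-6
Kb = [OH-]²/(0.068 − [OH-]) = 1.91 × 10^-6
Neglecting [OH-] in the denominator: [OH-] = √(1.91 × 10^-6 × 0.068) = 3.60 × 10^-4 M
Check: 0.53% ionized — well under 5%, approximation valid.
pOH = −log(3.60 × 10^-4) = 3.44; pH = 14.00 − 3.44 = 10.56

pH = 10.56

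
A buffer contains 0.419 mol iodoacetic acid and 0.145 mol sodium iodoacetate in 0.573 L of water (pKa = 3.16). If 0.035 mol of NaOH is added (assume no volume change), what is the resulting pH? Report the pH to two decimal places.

OH- converts ICH2COOH to ICH2COO-: ICH2COOH → 0.384 mol, ICH2COO- → 0.18 mol.
pH = pKa + log(n_ICH2COO-/n_ICH2COOH) = 3.16 + log(0.18/0.384) = 3.16 + (-0.329)

pH = 2.83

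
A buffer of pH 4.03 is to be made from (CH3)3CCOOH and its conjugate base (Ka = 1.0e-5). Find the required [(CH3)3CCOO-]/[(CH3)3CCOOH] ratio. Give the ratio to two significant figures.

ratio = 0.11

pKa = -log(1.0 × 10^-5) = 5.000
pH = pKa + log(r) ⇒ log(r) = 4.03 − 5.000 = -0.970
r = [(CH3)3CCOO-]/[(CH3)3CCOOH] = 10^(-0.970) = 0.107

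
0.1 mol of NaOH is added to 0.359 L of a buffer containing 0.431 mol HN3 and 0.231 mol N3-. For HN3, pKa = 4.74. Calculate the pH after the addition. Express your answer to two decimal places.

pH = 4.74

After neutralization: n(HN3) = 0.331 mol, n(N3-) = 0.331 mol.
Henderson–Hasselbalch with mole ratio 0.331/0.331: pH = 4.74 + (+0.000)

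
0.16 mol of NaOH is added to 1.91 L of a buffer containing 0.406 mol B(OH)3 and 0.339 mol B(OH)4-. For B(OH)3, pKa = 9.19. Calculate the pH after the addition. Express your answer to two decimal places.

pH = 9.50

After neutralization: n(B(OH)3) = 0.246 mol, n(B(OH)4-) = 0.499 mol.
pH = pKa + log(n_B(OH)4-/n_B(OH)3) = 9.19 + log(0.499/0.246) = 9.19 + (+0.307)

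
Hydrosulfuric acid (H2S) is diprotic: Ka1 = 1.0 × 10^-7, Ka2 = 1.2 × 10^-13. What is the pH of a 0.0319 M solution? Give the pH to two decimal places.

Since Ka1 ≫ Ka2, the first ionization dominates [H+].
Ka1 = x²/(0.0319 − x) = 1.0 × 10^-7
x ≈ √(1.0 × 10^-7 × 0.0319) = 5.65 × 10^-5 M
pH = −log(5.65 × 10^-5) = 4.25

pH = 4.25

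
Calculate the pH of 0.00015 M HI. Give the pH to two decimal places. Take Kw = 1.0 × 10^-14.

HI is a strong acid and dissociates completely, so [H+] = 0.00015 M.
pH = -log(0.00015) = 3.82

pH = 3.82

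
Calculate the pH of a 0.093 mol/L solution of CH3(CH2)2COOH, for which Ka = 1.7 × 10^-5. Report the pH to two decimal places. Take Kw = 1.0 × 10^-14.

pH = 2.90

CH3(CH2)2COOH ⇌ CH3(CH2)2COO- + H+
Ka = [H+]²/(0.093 − [H+]) = 1.7 × 10^-5
Neglecting [H+] in the denominator: [H+] = √(1.7 × 10^-5 × 0.093) = 1.26 × 10^-3 M
Check: 1.4% ionized — well under 5%, approximation valid.
pH = −log[H+] = −log(1.26 × 10^-3) = 2.90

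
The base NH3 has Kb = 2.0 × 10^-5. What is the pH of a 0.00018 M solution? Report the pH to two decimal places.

NH3 + H2O ⇌ NH4+ + OH-
Let x = [OH-] at equilibrium. Kb = x²/(0.00018 − x).
Here C₀/Kb ≈ 9, so the small-x approximation fails. Use the quadratic:
x = (−Kb + √(Kb² + 4·Kb·C₀))/2 = 5.08 × 10^-5 M
pOH = −log(5.08 × 10^-5) = 4.29; pH = 14.00 − 4.29 = 9.71

pH = 9.71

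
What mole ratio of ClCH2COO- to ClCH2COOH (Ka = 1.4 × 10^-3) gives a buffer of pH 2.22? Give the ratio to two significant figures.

ratio = 0.23

pKa = -log(1.4 × 10^-3) = 2.854
pH = pKa + log(r) ⇒ log(r) = 2.22 − 2.854 = -0.634
r = [ClCH2COO-]/[ClCH2COOH] = 10^(-0.634) = 0.232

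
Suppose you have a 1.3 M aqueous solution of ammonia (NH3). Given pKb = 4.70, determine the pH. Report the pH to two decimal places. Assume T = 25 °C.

NH3 + H2O ⇌ NH4+ + OH-
Kb = 10^(−4.70) = 2.00 × 10^-5
Kb = [OH-]²/(1.3 − [OH-]) = 2.00 × 10^-5
Since Kb ≪ C₀, [OH-] ≈ √(Kb·C₀) = 5.10 × 10^-3 M.
Check: 0.39% ionized — well under 5%, approximation valid.
pOH = −log(5.10 × 10^-3) = 2.29; pH = 14.00 − 2.29 = 11.71

pH = 11.71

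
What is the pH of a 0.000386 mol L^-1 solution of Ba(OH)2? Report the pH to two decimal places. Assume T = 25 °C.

Ba(OH)2 is a strong base (each formula unit releases 2 OH-); [OH-] = 0.000772 M.
pOH = -log(0.000772) = 3.11
pH = 14.00 - 3.11 = 10.89

pH = 10.89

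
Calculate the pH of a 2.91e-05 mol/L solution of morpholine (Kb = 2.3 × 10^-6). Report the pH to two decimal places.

pH = 8.85

C4H8ONH + H2O ⇌ C4H8ONH2+ + OH-
From the ICE table, Kb = [OH-]²/(2.91e-05 − [OH-]) = 2.3 × 10^-6.
[OH-] is not negligible relative to C₀; solve [OH-]² + 2.3e-06·[OH-] − 6.69e-11 = 0.
[OH-] = (−Kb + √(Kb² + 4·Kb·C₀))/2 = 7.11 × 10^-6 M
pOH = 5.15, so pH = 14.00 − pOH = 8.85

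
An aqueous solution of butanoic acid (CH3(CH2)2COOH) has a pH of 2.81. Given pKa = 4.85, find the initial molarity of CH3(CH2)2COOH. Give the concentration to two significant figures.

C₀ = 1.7 × 10^-1 M

[H+] = 10^(-2.81) = 1.55 × 10^-3 M = x
Ka = 10^(−4.85) = 1.41 × 10^-5
Ka = x²/(C₀ − x) ⇒ C₀ = x + x²/Ka
C₀ = 1.55 × 10^-3 + (1.55 × 10^-3)²/(1.41 × 10^-5) = 1.72 × 10^-1 M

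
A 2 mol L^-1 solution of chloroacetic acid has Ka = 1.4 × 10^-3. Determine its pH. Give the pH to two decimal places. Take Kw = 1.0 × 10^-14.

pH = 1.28

ClCH2COOH ⇌ ClCH2COO- + H+
Ka = [H+]²/(2 − [H+]) = 1.4 × 10^-3
Since Ka ≪ C₀, [H+] ≈ √(Ka·C₀) = 5.29 × 10^-2 M.
Check: 2.6% ionized — well under 5%, approximation valid.
pH = −log(5.29 × 10^-2) = 1.28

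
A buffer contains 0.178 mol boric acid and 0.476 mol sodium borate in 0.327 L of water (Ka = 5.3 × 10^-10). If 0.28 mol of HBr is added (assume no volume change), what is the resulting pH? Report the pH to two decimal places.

pH = 8.91

Added H+ converts B(OH)4- to B(OH)3: B(OH)3 → 0.458 mol, B(OH)4- → 0.196 mol.
pKa = −log(5.3 × 10^-10) = 9.276
Henderson–Hasselbalch with mole ratio 0.196/0.458: pH = 9.276 + (-0.369)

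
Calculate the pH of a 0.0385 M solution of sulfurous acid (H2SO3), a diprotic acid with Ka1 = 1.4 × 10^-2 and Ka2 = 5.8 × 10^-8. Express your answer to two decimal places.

pH = 1.76

Since Ka1 ≫ Ka2, the first ionization dominates [H+].
Ka1 = x²/(0.0385 − x) = 1.4 × 10^-2
Solving the quadratic: x = (−Ka1 + √(Ka1² + 4·Ka1·C₀))/2 = 1.72 × 10^-2 M
pH = −log(1.72 × 10^-2) = 1.76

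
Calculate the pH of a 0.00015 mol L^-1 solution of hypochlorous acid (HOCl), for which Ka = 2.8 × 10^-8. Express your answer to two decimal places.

pH = 5.69

HOCl ⇌ OCl- + H+
From the ICE table, Ka = x²/(0.00015 − x) = 2.8 × 10^-8.
Assume x ≪ 0.00015: x ≈ √(2.8 × 10^-8 × 0.00015) = 2.05 × 10^-6 M
(x/C₀ = 1.4% < 5%, so the approximation holds.)
pH = −log[H+] = −log(2.05 × 10^-6) = 5.69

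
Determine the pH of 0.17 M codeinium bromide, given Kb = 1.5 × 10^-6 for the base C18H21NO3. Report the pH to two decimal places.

C18H22NO3+ is the conjugate acid of the weak base C18H21NO3.
Ka = Kw/Kb = 1.0×10^-14 / 1.5 × 10^-6 = 6.67 × 10^-9
Ka = [H+]²/(0.17 − [H+]) = 6.67 × 10^-9
Neglecting [H+] in the denominator: [H+] = √(6.67 × 10^-9 × 0.17) = 3.37 × 10^-5 M
pH = −log(3.37 × 10^-5) = 4.47

pH = 4.47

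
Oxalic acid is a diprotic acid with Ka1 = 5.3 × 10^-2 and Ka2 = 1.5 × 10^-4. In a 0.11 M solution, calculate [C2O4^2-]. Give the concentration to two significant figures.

First ionization gives [H+] ≈ [HC2O4-] = 5.43 × 10^-2 M.
Second step: Ka2 = [H+][C2O4^2-]/[HC2O4-] ≈ [C2O4^2-] (since [H+] ≈ [HC2O4-]).
So [C2O4^2-] ≈ Ka2.

1.5 × 10^-4 M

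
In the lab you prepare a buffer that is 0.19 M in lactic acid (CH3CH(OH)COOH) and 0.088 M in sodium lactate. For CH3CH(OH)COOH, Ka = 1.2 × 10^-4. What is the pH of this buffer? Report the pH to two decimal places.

pH = 3.59

pKa = −log(1.2 × 10^-4) = 3.921
Using pH = pKa + log([base]/[acid]) with [base]/[acid] = 0.088/0.19:
pH = 3.921 + (-0.334) = 3.59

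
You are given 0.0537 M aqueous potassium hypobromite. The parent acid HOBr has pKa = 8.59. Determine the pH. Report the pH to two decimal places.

OBr- is the conjugate base of the weak acid HOBr.
Ka = 10^(−8.59) = 2.57 × 10^-9
Kb = Kw/Ka = 1.0×10^-14 / 2.57 × 10^-9 = 3.89 × 10^-6
From the ICE table, Kb = x²/(0.0537 − x) = 3.89 × 10^-6.
Assume x ≪ 0.0537: x ≈ √(3.89 × 10^-6 × 0.0537) = 4.57 × 10^-4 M
pOH = −log(4.57 × 10^-4) = 3.34; pH = 14.00 − 3.34 = 10.66

pH = 10.66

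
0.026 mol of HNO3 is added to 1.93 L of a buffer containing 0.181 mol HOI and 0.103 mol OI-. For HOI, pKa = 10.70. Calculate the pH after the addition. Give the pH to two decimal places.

pH = 10.27

After neutralization: n(HOI) = 0.207 mol, n(OI-) = 0.077 mol.
pH = pKa + log(n_OI-/n_HOI) = 10.70 + log(0.077/0.207) = 10.70 + (-0.429)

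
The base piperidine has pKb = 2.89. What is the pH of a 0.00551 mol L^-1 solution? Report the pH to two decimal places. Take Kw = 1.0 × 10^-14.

C5H10NH + H2O ⇌ C5H10NH2+ + OH-
Kb = 10^(−2.89) = 1.29 × 10^-3
Let x = [OH-] at equilibrium. Kb = x²/(0.00551 − x).
x is not negligible relative to C₀; solve x² + 0.00129·x − 7.11e-06 = 0.
x = [−0.00129 + √(0.00129² + 2.84e-05)]/2 = 2.10 × 10^-3 M
pOH = 2.68, so pH = 14.00 − pOH = 11.32

pH = 11.32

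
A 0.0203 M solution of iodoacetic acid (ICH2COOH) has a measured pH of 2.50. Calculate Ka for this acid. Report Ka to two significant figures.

[H+] = 10^(-2.50) = 3.16 × 10^-3 M
At equilibrium [HA] = 0.0203 − 3.16 × 10^-3 = 1.71 × 10^-2 M
Ka = [H+][A-]/[HA] = (3.16 × 10^-3)² / 1.71 × 10^-2 = 5.8 × 10^-4

Ka = 5.8 × 10^-4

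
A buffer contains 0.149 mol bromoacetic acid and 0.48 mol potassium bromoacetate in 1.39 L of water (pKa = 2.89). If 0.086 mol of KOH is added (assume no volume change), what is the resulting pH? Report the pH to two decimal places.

OH- converts BrCH2COOH to BrCH2COO-: BrCH2COOH → 0.063 mol, BrCH2COO- → 0.566 mol.
pH = pKa + log(n_BrCH2COO-/n_BrCH2COOH) = 2.89 + log(0.566/0.063) = 2.89 + (+0.953)

pH = 3.84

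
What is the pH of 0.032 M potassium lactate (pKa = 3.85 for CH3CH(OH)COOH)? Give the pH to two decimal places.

CH3CH(OH)COO- is the conjugate base of the weak acid CH3CH(OH)COOH.
Ka = 10^(−3.85) = 1.41 × 10^-4
Kb = Kw/Ka = 1.0×10^-14 / 1.41 × 10^-4 = 7.09 × 10^-11
From the ICE table, Kb = [OH-]²/(0.032 − [OH-]) = 7.09 × 10^-11.
Neglecting [OH-] in the denominator: [OH-] = √(7.09 × 10^-11 × 0.032) = 1.51 × 10^-6 M
([OH-]/C₀ = 0.0047% < 5%, so the approximation holds.)
pOH = 5.82, so pH = 14.00 − pOH = 8.18

pH = 8.18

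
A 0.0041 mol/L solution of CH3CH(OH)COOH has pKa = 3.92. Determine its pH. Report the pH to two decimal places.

CH3CH(OH)COOH ⇌ CH3CH(OH)COO- + H+
Ka = 10^(−3.92) = 1.20 × 10^-4
Let x = [H+] at equilibrium. Ka = x²/(0.0041 − x).
The 5% rule fails; solving x² + Ka·x − Ka·C₀ = 0 exactly:
x = (−Ka + √(Ka² + 4·Ka·C₀))/2 = 6.44 × 10^-4 M
pH = −log[H+] = −log(6.44 × 10^-4) = 3.19

pH = 3.19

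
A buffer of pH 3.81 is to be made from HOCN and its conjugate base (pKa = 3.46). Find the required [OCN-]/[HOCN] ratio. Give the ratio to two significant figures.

pH = pKa + log(r) ⇒ log(r) = 3.81 − 3.46 = +0.35
r = [OCN-]/[HOCN] = 10^(+0.35) = 2.24

ratio = 2.2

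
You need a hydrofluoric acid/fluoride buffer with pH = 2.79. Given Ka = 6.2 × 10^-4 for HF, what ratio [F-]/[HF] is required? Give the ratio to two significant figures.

pKa = -log(6.2 × 10^-4) = 3.208
pH = pKa + log(r) ⇒ log(r) = 2.79 − 3.208 = -0.418
r = [F-]/[HF] = 10^(-0.418) = 0.382

ratio = 0.38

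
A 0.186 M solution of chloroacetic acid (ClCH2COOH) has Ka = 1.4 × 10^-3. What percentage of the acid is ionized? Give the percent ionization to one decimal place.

ClCH2COOH ⇌ ClCH2COO- + H+; let x = [H+] at equilibrium.
Ka = x²/(C₀ − x); solving the quadratic gives x = 1.55 × 10^-2 M.
% ionization = x/C₀ × 100% = 1.55 × 10^-2/0.186 × 100% = 8.3%

8.3%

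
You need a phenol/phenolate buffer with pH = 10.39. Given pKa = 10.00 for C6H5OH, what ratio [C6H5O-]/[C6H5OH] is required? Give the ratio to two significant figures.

ratio = 2.5

pH = pKa + log(r) ⇒ log(r) = 10.39 − 10.00 = +0.39
r = [C6H5O-]/[C6H5OH] = 10^(+0.39) = 2.45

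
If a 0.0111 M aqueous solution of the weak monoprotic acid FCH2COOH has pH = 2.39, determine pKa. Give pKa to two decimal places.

[H+] = 10^(-2.39) = 4.07 × 10^-3 M
At equilibrium [HA] = 0.0111 − 4.07 × 10^-3 = 7.03 × 10^-3 M
Ka = [H+][A-]/[HA] = (4.07 × 10^-3)² / 7.03 × 10^-3 = 2.36 × 10^-3
pKa = -log(2.36 × 10^-3) = 2.63

pKa = 2.63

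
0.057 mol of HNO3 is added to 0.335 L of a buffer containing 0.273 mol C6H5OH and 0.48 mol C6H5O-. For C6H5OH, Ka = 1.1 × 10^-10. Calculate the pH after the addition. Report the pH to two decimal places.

After neutralization: n(C6H5OH) = 0.33 mol, n(C6H5O-) = 0.423 mol.
pKa = −log(1.1 × 10^-10) = 9.959
pH = pKa + log(n_C6H5O-/n_C6H5OH) = 9.959 + log(0.423/0.33) = 9.959 + (+0.108)

pH = 10.07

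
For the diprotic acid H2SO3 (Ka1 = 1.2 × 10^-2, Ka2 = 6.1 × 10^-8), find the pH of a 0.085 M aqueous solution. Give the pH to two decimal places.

pH = 1.58

Since Ka1 ≫ Ka2, the first ionization dominates [H+].
Ka1 = x²/(0.085 − x) = 1.2 × 10^-2
Solving the quadratic: x = (−Ka1 + √(Ka1² + 4·Ka1·C₀))/2 = 2.65 × 10^-2 M
pH = −log(2.65 × 10^-2) = 1.58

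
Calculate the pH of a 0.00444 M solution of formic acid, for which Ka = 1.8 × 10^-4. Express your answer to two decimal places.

pH = 3.09

HCOOH ⇌ HCOO- + H+
From the ICE table, Ka = [H+]²/(0.00444 − [H+]) = 1.8 × 10^-4.
[H+] is not negligible relative to C₀; solve [H+]² + 0.00018·[H+] − 7.99e-07 = 0.
[H+] = (−Ka + √(Ka² + 4·Ka·C₀))/2 = 8.08 × 10^-4 M
pH = −log[H+] = −log(8.08 × 10^-4) = 3.09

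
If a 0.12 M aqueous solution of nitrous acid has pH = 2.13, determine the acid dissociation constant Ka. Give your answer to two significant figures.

Ka = 4.9 × 10^-4

[H+] = 10^(-2.13) = 7.41 × 10^-3 M
At equilibrium [HA] = 0.12 − 7.41 × 10^-3 = 1.13 × 10^-1 M
Ka = [H+][A-]/[HA] = (7.41 × 10^-3)² / 1.13 × 10^-1 = 4.9 × 10^-4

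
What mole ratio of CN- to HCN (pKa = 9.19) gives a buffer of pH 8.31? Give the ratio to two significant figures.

pH = pKa + log(r) ⇒ log(r) = 8.31 − 9.19 = -0.88
r = [CN-]/[HCN] = 10^(-0.88) = 0.132

ratio = 0.13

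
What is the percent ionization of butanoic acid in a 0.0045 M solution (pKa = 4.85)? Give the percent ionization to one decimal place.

CH3(CH2)2COOH ⇌ CH3(CH2)2COO- + H+; let x = [H+] at equilibrium.
Ka = 10^(−4.85) = 1.41 × 10^-5
Ka = x²/(C₀ − x); solving the quadratic gives x = 2.45 × 10^-4 M.
Fraction ionized = 2.45 × 10^-4 / 0.0045 = 0.0544 → 5.4%

5.4%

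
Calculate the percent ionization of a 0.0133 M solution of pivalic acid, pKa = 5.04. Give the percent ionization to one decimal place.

(CH3)3CCOOH ⇌ (CH3)3CCOO- + H+; let x = [H+] at equilibrium.
Ka = 10^(−5.04) = 9.12 × 10^-6
x ≈ √(Ka·C₀) = √(9.12 × 10^-6 × 0.0133) = 3.48 × 10^-4 M
% ionization = x/C₀ × 100% = 3.48 × 10^-4/0.0133 × 100% = 2.6%

2.6%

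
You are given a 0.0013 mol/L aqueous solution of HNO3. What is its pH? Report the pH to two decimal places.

HNO3 is a strong acid and dissociates completely, so [H+] = 0.0013 M.
pH = -log(0.0013) = 2.89

pH = 2.89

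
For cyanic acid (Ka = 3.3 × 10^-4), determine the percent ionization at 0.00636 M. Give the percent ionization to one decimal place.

20.3%

HOCN ⇌ OCN- + H+; let x = [H+] at equilibrium.
Solve x² + 0.00033x − 2.1e-06 = 0 → x = 1.29 × 10^-3 M
Fraction ionized = 1.29 × 10^-3 / 0.00636 = 0.2028 → 20.3%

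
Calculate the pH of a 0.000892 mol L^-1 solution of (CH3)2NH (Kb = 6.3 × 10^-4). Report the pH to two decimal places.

pH = 10.70

(CH3)2NH + H2O ⇌ (CH3)2NH2+ + OH-
From the ICE table, Kb = [OH-]²/(0.000892 − [OH-]) = 6.3 × 10^-4.
The 5% rule fails; solving [OH-]² + Kb·[OH-] − Kb·C₀ = 0 exactly:
[OH-] = [−0.00063 + √(0.00063² + 2.25e-06)]/2 = 4.98 × 10^-4 M
pOH = 3.30, so pH = 14.00 − pOH = 10.70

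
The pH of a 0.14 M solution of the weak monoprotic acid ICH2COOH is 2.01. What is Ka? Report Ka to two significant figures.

[H+] = 10^(-2.01) = 9.77 × 10^-3 M
At equilibrium [HA] = 0.14 − 9.77 × 10^-3 = 1.30 × 10^-1 M
Ka = [H+][A-]/[HA] = (9.77 × 10^-3)² / 1.30 × 10^-1 = 7.3 × 10^-4

Ka = 7.3 × 10^-4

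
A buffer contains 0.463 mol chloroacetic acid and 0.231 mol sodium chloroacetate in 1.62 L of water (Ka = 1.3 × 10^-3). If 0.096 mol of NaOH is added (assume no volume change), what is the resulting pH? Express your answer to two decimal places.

OH- converts ClCH2COOH to ClCH2COO-: ClCH2COOH → 0.367 mol, ClCH2COO- → 0.327 mol.
pKa = −log(1.3 × 10^-3) = 2.886
Henderson–Hasselbalch with mole ratio 0.327/0.367: pH = 2.886 + (-0.050)

pH = 2.84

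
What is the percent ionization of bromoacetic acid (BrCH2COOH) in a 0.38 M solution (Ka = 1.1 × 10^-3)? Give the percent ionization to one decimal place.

BrCH2COOH ⇌ BrCH2COO- + H+; let x = [H+] at equilibrium.
Ka = x²/(C₀ − x); solving the quadratic gives x = 1.99 × 10^-2 M.
% ionization = x/C₀ × 100% = 1.99 × 10^-2/0.38 × 100% = 5.2%

5.2%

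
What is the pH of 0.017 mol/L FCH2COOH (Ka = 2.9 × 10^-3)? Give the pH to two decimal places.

pH = 2.24

FCH2COOH ⇌ FCH2COO- + H+
From the ICE table, Ka = [H+]²/(0.017 − [H+]) = 2.9 × 10^-3.
The 5% rule fails; solving [H+]² + Ka·[H+] − Ka·C₀ = 0 exactly:
[H+] = (−Ka + √(Ka² + 4·Ka·C₀))/2 = 5.72 × 10^-3 M
pH = −log[H+] = −log(5.72 × 10^-3) = 2.24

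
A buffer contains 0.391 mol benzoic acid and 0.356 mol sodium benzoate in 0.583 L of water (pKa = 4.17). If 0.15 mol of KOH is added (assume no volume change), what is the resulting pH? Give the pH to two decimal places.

OH- converts C6H5COOH to C6H5COO-: C6H5COOH → 0.241 mol, C6H5COO- → 0.506 mol.
Henderson–Hasselbalch with mole ratio 0.506/0.241: pH = 4.17 + (+0.322)

pH = 4.49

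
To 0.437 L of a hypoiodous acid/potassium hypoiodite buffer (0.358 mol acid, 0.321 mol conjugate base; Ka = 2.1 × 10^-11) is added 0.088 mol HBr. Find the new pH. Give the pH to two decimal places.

Added H+ converts OI- to HOI: HOI → 0.446 mol, OI- → 0.233 mol.
pKa = −log(2.1 × 10^-11) = 10.678
Henderson–Hasselbalch with mole ratio 0.233/0.446: pH = 10.678 + (-0.282)

pH = 10.40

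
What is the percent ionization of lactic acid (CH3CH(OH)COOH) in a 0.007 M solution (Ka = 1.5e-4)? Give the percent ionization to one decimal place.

13.6%

CH3CH(OH)COOH ⇌ CH3CH(OH)COO- + H+; let x = [H+] at equilibrium.
Solve x² + 0.00015x − 1.05e-06 = 0 → x = 9.52 × 10^-4 M
Fraction ionized = 9.52 × 10^-4 / 0.007 = 0.1360 → 13.6%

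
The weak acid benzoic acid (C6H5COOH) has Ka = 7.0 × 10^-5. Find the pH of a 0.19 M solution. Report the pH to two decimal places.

C6H5COOH ⇌ C6H5COO- + H+
From the ICE table, Ka = [H+]²/(0.19 − [H+]) = 7.0 × 10^-5.
Neglecting [H+] in the denominator: [H+] = √(7.0 × 10^-5 × 0.19) = 3.65 × 10^-3 M
pH = −log(3.65 × 10^-3) = 2.44

pH = 2.44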